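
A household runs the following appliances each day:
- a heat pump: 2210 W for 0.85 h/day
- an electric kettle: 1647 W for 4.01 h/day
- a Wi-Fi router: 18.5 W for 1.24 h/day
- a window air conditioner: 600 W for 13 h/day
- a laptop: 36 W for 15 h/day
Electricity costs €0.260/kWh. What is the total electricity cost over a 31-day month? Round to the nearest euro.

€136

heat pump: 2210 W × 0.85 h × 31 d = 58,234 Wh = 58.23 kWh
electric kettle: 1647 W × 4.01 h × 31 d = 204,739 Wh = 204.7 kWh
Wi-Fi router: 18.5 W × 1.24 h × 31 d = 711 Wh = 0.7111 kWh
window air conditioner: 600 W × 13 h × 31 d = 241,800 Wh = 241.8 kWh
laptop: 36 W × 15 h × 31 d = 16,740 Wh = 16.74 kWh
Total energy = 58.23 + 204.7 + 0.7111 + 241.8 + 16.74 = 522.2 kWh
Cost = 522.2 kWh × €0.260 = €135.78 ≈ €136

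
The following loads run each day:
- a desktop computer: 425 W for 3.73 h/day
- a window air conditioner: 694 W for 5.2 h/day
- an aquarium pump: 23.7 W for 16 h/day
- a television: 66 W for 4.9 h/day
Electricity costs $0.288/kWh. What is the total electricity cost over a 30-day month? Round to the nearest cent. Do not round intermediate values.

desktop computer: 425 W × 3.73 h × 30 d = 47,558 Wh = 47.56 kWh
window air conditioner: 694 W × 5.2 h × 30 d = 108,264 Wh = 108.3 kWh
aquarium pump: 23.7 W × 16 h × 30 d = 11,376 Wh = 11.38 kWh
television: 66 W × 4.9 h × 30 d = 9,702 Wh = 9.702 kWh
Total energy = 47.56 + 108.3 + 11.38 + 9.702 = 176.9 kWh
Cost = 176.9 kWh × $0.288 = $50.95

$50.95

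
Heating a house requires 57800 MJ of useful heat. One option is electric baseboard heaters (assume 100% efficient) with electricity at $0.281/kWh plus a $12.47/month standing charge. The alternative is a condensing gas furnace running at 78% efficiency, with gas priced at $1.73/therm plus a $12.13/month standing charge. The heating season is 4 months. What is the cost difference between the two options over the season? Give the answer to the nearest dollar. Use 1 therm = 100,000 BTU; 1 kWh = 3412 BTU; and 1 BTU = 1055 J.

Heat load = 57800 MJ = 57,800,000,000 J / 1055 = 54,786,730 BTU
Gas: input = 54,786,730 / 0.78 = 70,239,397 BTU = 702.4 therm → 702.4 × $1.73 = $1,215.14; + 4 × $12.13 standing = $1,263.66
Electric: 54,786,730 BTU / 3412 = 16,060 kWh → × $0.281 = $4,512.04; + 4 × $12.47 standing = $4,561.92
Difference = |$1,263.66 − $4,561.92| = $3,298.26 ≈ $3298

$3298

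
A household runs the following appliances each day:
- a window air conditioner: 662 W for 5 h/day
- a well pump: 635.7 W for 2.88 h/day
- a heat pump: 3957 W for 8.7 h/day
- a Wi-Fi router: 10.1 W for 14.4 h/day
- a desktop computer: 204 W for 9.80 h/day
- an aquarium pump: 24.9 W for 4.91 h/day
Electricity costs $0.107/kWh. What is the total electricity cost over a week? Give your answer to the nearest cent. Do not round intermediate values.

$31.33

window air conditioner: 662 W × 5 h × 7 d = 23,170 Wh = 23.17 kWh
well pump: 635.7 W × 2.88 h × 7 d = 12,816 Wh = 12.82 kWh
heat pump: 3957 W × 8.7 h × 7 d = 240,981 Wh = 241 kWh
Wi-Fi router: 10.1 W × 14.4 h × 7 d = 1,018 Wh = 1.018 kWh
desktop computer: 204 W × 9.80 h × 7 d = 13,994 Wh = 13.99 kWh
aquarium pump: 24.9 W × 4.91 h × 7 d = 856 Wh = 0.8558 kWh
Total energy = 23.17 + 12.82 + 241 + 1.018 + 13.99 + 0.8558 = 292.8 kWh
Cost = 292.8 kWh × $0.107 = $31.33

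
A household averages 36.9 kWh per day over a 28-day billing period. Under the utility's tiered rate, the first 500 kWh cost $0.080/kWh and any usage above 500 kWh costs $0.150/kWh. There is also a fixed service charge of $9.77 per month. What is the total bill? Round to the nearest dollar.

$130

Usage = 36.9 kWh/day × 28 days = 1033.2 kWh
First 500 kWh × $0.080 = $40.00
Remaining 533.2 kWh × $0.150 = $79.98
Energy charge = $119.98; + service $9.77 = $129.75 ≈ $130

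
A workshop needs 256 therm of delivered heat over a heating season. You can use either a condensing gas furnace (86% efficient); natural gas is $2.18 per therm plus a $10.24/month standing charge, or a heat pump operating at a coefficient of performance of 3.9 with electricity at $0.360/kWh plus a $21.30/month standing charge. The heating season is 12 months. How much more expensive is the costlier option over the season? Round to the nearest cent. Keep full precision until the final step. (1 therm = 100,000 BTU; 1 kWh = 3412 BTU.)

$176.37

Heat load = 256 therm × 100,000 = 25,600,000 BTU
Gas: input = 25,600,000 / 0.86 = 29,767,442 BTU = 297.7 therm → 297.7 × $2.18 = $648.93; + 12 × $10.24 standing = $771.81
Heat pump: 25,600,000 BTU / 3412 = 7,503 kWh heat; / 3.9 = 1,924 kWh in → × $0.360 = $692.58; + 12 × $21.30 standing = $948.18
Difference = |$771.81 − $948.18| = $176.37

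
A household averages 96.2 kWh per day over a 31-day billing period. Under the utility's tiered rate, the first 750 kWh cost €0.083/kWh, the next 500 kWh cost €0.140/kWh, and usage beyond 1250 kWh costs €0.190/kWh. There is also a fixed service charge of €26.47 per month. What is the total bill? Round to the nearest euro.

Usage = 96.2 kWh/day × 31 days = 2982.2 kWh
First 750 kWh × €0.083 = €62.25
Next 500 kWh × €0.140 = €70.00
Remaining 1732.2 kWh × €0.190 = €329.12
Energy charge = €461.37; + service €26.47 = €487.84 ≈ €488

€488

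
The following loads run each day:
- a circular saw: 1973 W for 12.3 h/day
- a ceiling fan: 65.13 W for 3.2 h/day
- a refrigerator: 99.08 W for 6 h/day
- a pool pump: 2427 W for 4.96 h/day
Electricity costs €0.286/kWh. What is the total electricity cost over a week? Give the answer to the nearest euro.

circular saw: 1973 W × 12.3 h × 7 d = 169,875 Wh = 169.9 kWh
ceiling fan: 65.13 W × 3.2 h × 7 d = 1,459 Wh = 1.459 kWh
refrigerator: 99.08 W × 6 h × 7 d = 4,161 Wh = 4.161 kWh
pool pump: 2427 W × 4.96 h × 7 d = 84,265 Wh = 84.27 kWh
Total energy = 169.9 + 1.459 + 4.161 + 84.27 = 259.8 kWh
Cost = 259.8 kWh × €0.286 = €74.29 ≈ €74

€74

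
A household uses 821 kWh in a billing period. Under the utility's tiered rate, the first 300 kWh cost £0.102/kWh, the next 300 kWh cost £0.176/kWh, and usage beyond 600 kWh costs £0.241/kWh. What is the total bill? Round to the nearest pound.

£137

First 300 kWh × £0.102 = £30.60
Next 300 kWh × £0.176 = £52.80
Remaining 221 kWh × £0.241 = £53.26
Total = £136.66 ≈ £137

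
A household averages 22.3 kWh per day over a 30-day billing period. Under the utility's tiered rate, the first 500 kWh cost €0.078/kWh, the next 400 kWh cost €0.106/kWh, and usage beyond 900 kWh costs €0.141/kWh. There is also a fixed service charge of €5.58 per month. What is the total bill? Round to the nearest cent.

€62.49

Usage = 22.3 kWh/day × 30 days = 669 kWh
First 500 kWh × €0.078 = €39.00
Next 169 kWh × €0.106 = €17.91
Remaining tier: 0 kWh (not reached)
Energy charge = €56.91; + service €5.58 = €62.49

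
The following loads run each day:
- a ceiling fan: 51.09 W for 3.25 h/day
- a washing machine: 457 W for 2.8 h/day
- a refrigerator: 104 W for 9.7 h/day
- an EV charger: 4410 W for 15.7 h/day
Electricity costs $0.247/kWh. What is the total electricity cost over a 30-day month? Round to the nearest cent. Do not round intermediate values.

ceiling fan: 51.09 W × 3.25 h × 30 d = 4,981 Wh = 4.981 kWh
washing machine: 457 W × 2.8 h × 30 d = 38,388 Wh = 38.39 kWh
refrigerator: 104 W × 9.7 h × 30 d = 30,264 Wh = 30.26 kWh
EV charger: 4410 W × 15.7 h × 30 d = 2,077,110 Wh = 2,077 kWh
Total energy = 4.981 + 38.39 + 30.26 + 2,077 = 2,151 kWh
Cost = 2,151 kWh × $0.247 = $531.23

$531.23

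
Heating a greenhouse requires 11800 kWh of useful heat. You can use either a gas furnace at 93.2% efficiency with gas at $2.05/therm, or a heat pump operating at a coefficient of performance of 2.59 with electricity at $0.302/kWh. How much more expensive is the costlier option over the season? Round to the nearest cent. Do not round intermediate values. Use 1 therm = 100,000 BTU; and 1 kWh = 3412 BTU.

$490.32

Heat load = 11800 kWh × 3412 = 40,261,600 BTU
Gas: input = 40,261,600 / 0.932 = 43,199,142 BTU = 432 therm → 432 × $2.05 = $885.58
Heat pump: 40,261,600 BTU / 3412 = 11,800 kWh heat; / 2.59 = 4,556 kWh in → × $0.302 = $1,375.91
Difference = |$885.58 − $1,375.91| = $490.32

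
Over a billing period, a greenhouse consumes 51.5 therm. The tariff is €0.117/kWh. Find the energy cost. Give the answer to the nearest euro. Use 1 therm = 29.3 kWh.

51.5 therm × (29.3 kWh/therm) = 1,509 kWh
Cost = 1,509 kWh × €0.117/kWh = €176.55 ≈ €177

€177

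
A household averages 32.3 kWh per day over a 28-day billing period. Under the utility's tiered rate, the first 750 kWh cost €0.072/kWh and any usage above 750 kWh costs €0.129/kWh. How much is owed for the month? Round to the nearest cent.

€73.92

Usage = 32.3 kWh/day × 28 days = 904.4 kWh
First 750 kWh × €0.072 = €54.00
Remaining 154.4 kWh × €0.129 = €19.92
Total = €73.92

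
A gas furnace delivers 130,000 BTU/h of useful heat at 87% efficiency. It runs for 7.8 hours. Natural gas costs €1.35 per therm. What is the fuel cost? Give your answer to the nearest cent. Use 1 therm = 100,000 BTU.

€15.73

Heat delivered = 130,000 BTU/h × 7.8 h = 1,014,000 BTU
Gas input = 1,014,000 / 0.87 = 1,165,517 BTU
= 1,165,517 / 100,000 = 11.66 therm
Cost = 11.66 × €1.35/therm = €15.73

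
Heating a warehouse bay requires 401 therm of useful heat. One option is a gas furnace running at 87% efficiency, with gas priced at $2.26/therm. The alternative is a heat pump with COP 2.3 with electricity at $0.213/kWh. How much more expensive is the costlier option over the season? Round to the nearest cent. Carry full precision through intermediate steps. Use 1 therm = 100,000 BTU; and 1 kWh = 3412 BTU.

$46.72

Heat load = 401 therm × 100,000 = 40,100,000 BTU
Gas: input = 40,100,000 / 0.870 = 46,091,954 BTU = 460.9 therm → 460.9 × $2.26 = $1,041.68
Heat pump: 40,100,000 BTU / 3412 = 11,750 kWh heat; / 2.3 = 5,110 kWh in → × $0.213 = $1,088.40
Difference = |$1,041.68 − $1,088.40| = $46.72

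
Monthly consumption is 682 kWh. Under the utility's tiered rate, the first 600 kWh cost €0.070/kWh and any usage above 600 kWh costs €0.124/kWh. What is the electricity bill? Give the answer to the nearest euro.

€52

First 600 kWh × €0.070 = €42.00
Remaining 82 kWh × €0.124 = €10.17
Total = €52.17 ≈ €52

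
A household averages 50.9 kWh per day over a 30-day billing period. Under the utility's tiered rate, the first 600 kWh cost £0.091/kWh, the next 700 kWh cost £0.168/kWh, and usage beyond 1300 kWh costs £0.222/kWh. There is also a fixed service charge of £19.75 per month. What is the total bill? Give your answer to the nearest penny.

Usage = 50.9 kWh/day × 30 days = 1527 kWh
First 600 kWh × £0.091 = £54.60
Next 700 kWh × £0.168 = £117.60
Remaining 227 kWh × £0.222 = £50.39
Energy charge = £222.59; + service £19.75 = £242.34

£242.34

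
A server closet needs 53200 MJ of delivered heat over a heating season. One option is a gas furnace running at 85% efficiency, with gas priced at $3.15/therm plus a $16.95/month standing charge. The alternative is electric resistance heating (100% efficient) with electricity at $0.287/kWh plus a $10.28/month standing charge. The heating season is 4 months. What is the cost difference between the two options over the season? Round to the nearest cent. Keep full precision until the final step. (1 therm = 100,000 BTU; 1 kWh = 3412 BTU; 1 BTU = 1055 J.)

Heat load = 53200 MJ = 53,200,000,000 J / 1055 = 50,426,540 BTU
Gas: input = 50,426,540 / 0.85 = 59,325,342 BTU = 593.3 therm → 593.3 × $3.15 = $1,868.75; + 4 × $16.95 standing = $1,936.55
Electric: 50,426,540 BTU / 3412 = 14,780 kWh → × $0.287 = $4,241.62; + 4 × $10.28 standing = $4,282.74
Difference = |$1,936.55 − $4,282.74| = $2,346.19

$2346.19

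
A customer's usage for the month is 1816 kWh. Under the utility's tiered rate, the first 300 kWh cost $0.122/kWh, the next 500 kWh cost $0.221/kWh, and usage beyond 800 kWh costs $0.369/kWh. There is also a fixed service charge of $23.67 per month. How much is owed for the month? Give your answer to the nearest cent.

First 300 kWh × $0.122 = $36.60
Next 500 kWh × $0.221 = $110.50
Remaining 1016 kWh × $0.369 = $374.90
Energy charge = $522.00; + service $23.67 = $545.67

$545.67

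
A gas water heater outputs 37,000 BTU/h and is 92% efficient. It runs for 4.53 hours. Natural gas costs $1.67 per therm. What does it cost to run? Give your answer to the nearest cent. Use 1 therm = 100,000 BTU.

Heat delivered = 37,000 BTU/h × 4.53 h = 167,610 BTU
Gas input = 167,610 / 0.92 = 182,185 BTU
= 182,185 / 100,000 = 1.822 therm
Cost = 1.822 × $1.67/therm = $3.04

$3.04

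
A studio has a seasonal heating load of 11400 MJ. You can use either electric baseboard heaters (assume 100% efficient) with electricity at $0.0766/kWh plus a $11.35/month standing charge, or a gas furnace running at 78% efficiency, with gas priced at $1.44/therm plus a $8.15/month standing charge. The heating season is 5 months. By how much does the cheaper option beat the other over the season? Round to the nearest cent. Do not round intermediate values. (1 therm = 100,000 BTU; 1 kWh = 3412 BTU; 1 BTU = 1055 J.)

Heat load = 11400 MJ = 11,400,000,000 J / 1055 = 10,805,687 BTU
Gas: input = 10,805,687 / 0.78 = 13,853,445 BTU = 138.5 therm → 138.5 × $1.44 = $199.49; + 5 × $8.15 standing = $240.24
Electric: 10,805,687 BTU / 3412 = 3,167 kWh → × $0.0766 = $242.59; + 5 × $11.35 standing = $299.34
Difference = |$240.24 − $299.34| = $59.10

$59.10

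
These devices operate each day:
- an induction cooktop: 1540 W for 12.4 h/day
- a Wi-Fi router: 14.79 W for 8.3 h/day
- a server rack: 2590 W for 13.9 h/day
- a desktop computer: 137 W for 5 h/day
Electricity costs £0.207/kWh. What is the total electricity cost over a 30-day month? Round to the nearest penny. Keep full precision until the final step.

£347.17

induction cooktop: 1540 W × 12.4 h × 30 d = 572,880 Wh = 572.9 kWh
Wi-Fi router: 14.79 W × 8.3 h × 30 d = 3,683 Wh = 3.683 kWh
server rack: 2590 W × 13.9 h × 30 d = 1,080,030 Wh = 1,080 kWh
desktop computer: 137 W × 5 h × 30 d = 20,550 Wh = 20.55 kWh
Total energy = 572.9 + 3.683 + 1,080 + 20.55 = 1,677 kWh
Cost = 1,677 kWh × £0.207 = £347.17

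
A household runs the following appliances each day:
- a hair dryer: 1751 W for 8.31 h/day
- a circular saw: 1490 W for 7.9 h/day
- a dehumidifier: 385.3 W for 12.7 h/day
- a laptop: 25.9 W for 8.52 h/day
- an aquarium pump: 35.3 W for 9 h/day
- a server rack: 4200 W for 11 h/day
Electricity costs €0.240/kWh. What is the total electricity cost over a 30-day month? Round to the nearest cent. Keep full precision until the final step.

hair dryer: 1751 W × 8.31 h × 30 d = 436,524 Wh = 436.5 kWh
circular saw: 1490 W × 7.9 h × 30 d = 353,130 Wh = 353.1 kWh
dehumidifier: 385.3 W × 12.7 h × 30 d = 146,799 Wh = 146.8 kWh
laptop: 25.9 W × 8.52 h × 30 d = 6,620 Wh = 6.62 kWh
aquarium pump: 35.3 W × 9 h × 30 d = 9,531 Wh = 9.531 kWh
server rack: 4200 W × 11 h × 30 d = 1,386,000 Wh = 1,386 kWh
Total energy = 436.5 + 353.1 + 146.8 + 6.62 + 9.531 + 1,386 = 2,339 kWh
Cost = 2,339 kWh × €0.240 = €561.27

€561.27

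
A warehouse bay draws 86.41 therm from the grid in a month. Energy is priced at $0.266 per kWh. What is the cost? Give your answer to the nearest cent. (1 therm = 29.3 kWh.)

86.41 therm × (29.3 kWh/therm) = 2,532 kWh
Cost = 2,532 kWh × $0.266/kWh = $673.46

$673.46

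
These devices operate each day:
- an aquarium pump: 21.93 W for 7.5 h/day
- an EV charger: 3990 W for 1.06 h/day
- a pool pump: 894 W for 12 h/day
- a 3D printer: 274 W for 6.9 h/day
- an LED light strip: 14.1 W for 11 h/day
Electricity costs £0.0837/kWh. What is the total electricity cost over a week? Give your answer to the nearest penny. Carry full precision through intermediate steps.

£10.06

aquarium pump: 21.93 W × 7.5 h × 7 d = 1,151 Wh = 1.151 kWh
EV charger: 3990 W × 1.06 h × 7 d = 29,606 Wh = 29.61 kWh
pool pump: 894 W × 12 h × 7 d = 75,096 Wh = 75.1 kWh
3D printer: 274 W × 6.9 h × 7 d = 13,234 Wh = 13.23 kWh
LED light strip: 14.1 W × 11 h × 7 d = 1,086 Wh = 1.086 kWh
Total energy = 1.151 + 29.61 + 75.1 + 13.23 + 1.086 = 120.2 kWh
Cost = 120.2 kWh × £0.0837 = £10.06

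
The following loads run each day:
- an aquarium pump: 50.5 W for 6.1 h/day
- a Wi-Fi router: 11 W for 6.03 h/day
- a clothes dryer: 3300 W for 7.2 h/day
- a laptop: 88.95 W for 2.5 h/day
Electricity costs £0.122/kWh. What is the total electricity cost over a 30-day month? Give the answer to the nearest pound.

£89

aquarium pump: 50.5 W × 6.1 h × 30 d = 9,241 Wh = 9.241 kWh
Wi-Fi router: 11 W × 6.03 h × 30 d = 1,990 Wh = 1.99 kWh
clothes dryer: 3300 W × 7.2 h × 30 d = 712,800 Wh = 712.8 kWh
laptop: 88.95 W × 2.5 h × 30 d = 6,671 Wh = 6.671 kWh
Total energy = 9.241 + 1.99 + 712.8 + 6.671 = 730.7 kWh
Cost = 730.7 kWh × £0.122 = £89.15 ≈ £89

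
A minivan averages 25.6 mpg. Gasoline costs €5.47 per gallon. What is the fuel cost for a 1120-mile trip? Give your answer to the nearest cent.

€239.31

Fuel = 1120 mi / 25.6 mpg = 43.75 gal
Cost = 43.75 gal × €5.47/gal = €239.31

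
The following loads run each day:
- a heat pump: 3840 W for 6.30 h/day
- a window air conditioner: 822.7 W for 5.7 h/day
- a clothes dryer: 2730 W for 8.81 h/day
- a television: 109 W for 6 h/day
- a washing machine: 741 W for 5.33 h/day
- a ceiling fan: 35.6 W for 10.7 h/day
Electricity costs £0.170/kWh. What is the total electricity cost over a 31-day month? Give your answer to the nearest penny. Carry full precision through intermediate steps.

heat pump: 3840 W × 6.30 h × 31 d = 749,952 Wh = 750 kWh
window air conditioner: 822.7 W × 5.7 h × 31 d = 145,371 Wh = 145.4 kWh
clothes dryer: 2730 W × 8.81 h × 31 d = 745,590 Wh = 745.6 kWh
television: 109 W × 6 h × 31 d = 20,274 Wh = 20.27 kWh
washing machine: 741 W × 5.33 h × 31 d = 122,435 Wh = 122.4 kWh
ceiling fan: 35.6 W × 10.7 h × 31 d = 11,809 Wh = 11.81 kWh
Total energy = 750 + 145.4 + 745.6 + 20.27 + 122.4 + 11.81 = 1,795 kWh
Cost = 1,795 kWh × £0.170 = £305.22

£305.22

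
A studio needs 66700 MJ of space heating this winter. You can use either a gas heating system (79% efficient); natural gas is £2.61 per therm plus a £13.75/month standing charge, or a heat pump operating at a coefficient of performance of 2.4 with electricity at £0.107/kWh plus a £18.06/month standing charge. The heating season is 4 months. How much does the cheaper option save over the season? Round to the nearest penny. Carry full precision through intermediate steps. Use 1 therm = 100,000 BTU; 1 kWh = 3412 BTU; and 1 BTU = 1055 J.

£1245.40

Heat load = 66700 MJ = 66,700,000,000 J / 1055 = 63,222,749 BTU
Gas: input = 63,222,749 / 0.790 = 80,028,796 BTU = 800.3 therm → 800.3 × £2.61 = £2,088.75; + 4 × £13.75 standing = £2,143.75
Heat pump: 63,222,749 BTU / 3412 = 18,530 kWh heat; / 2.4 = 7,721 kWh in → × £0.107 = £826.11; + 4 × £18.06 standing = £898.35
Difference = |£2,143.75 − £898.35| = £1,245.40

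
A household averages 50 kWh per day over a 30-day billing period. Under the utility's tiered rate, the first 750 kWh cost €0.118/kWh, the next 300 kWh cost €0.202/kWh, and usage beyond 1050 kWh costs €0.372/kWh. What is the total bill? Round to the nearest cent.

Usage = 50 kWh/day × 30 days = 1500 kWh
First 750 kWh × €0.118 = €88.50
Next 300 kWh × €0.202 = €60.60
Remaining 450 kWh × €0.372 = €167.40
Total = €316.50

€316.50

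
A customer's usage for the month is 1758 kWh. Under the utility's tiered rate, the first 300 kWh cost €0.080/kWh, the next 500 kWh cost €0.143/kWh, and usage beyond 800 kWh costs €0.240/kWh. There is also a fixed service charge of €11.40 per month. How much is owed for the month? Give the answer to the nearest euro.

First 300 kWh × €0.080 = €24.00
Next 500 kWh × €0.143 = €71.50
Remaining 958 kWh × €0.240 = €229.92
Energy charge = €325.42; + service €11.40 = €336.82 ≈ €337

€337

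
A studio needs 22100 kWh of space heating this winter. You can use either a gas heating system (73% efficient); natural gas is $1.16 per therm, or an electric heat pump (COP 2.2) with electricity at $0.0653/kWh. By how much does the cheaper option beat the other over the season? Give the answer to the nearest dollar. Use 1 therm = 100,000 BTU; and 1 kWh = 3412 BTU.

$542

Heat load = 22100 kWh × 3412 = 75,405,200 BTU
Gas: input = 75,405,200 / 0.73 = 103,294,795 BTU = 1,033 therm → 1,033 × $1.16 = $1,198.22
Heat pump: 75,405,200 BTU / 3412 = 22,100 kWh heat; / 2.2 = 10,050 kWh in → × $0.0653 = $655.97
Difference = |$1,198.22 − $655.97| = $542.25 ≈ $542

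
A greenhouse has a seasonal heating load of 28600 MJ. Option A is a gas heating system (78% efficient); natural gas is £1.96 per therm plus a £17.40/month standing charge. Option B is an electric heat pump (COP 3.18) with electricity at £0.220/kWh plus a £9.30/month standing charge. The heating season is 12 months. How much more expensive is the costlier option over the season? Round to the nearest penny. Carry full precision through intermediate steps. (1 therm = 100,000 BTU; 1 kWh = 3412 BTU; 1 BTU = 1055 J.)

£228.73

Heat load = 28600 MJ = 28,600,000,000 J / 1055 = 27,109,005 BTU
Gas: input = 27,109,005 / 0.78 = 34,755,134 BTU = 347.6 therm → 347.6 × £1.96 = £681.20; + 12 × £17.40 standing = £890.00
Heat pump: 27,109,005 BTU / 3412 = 7,945 kWh heat; / 3.18 = 2,498 kWh in → × £0.220 = £549.67; + 12 × £9.30 standing = £661.27
Difference = |£890.00 − £661.27| = £228.73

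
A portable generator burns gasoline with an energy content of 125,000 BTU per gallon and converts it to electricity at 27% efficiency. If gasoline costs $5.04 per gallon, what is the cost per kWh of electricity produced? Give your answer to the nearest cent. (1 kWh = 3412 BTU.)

Electrical output per gallon = 125,000 BTU × 0.27 / 3412 BTU/kWh = 9.892 kWh
Cost per kWh = $5.04 / 9.892 kWh = $0.510

$0.51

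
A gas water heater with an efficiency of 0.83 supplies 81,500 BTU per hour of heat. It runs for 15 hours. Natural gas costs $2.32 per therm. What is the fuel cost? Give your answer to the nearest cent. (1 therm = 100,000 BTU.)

$34.17

Heat delivered = 81,500 BTU/h × 15 h = 1,222,500 BTU
Gas input = 1,222,500 / 0.83 = 1,472,892 BTU
= 1,472,892 / 100,000 = 14.73 therm
Cost = 14.73 × $2.32/therm = $34.17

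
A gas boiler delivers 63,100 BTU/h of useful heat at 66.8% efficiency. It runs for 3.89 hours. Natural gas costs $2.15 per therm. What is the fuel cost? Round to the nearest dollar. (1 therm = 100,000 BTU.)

$8

Heat delivered = 63,100 BTU/h × 3.89 h = 245,459 BTU
Gas input = 245,459 / 0.668 = 367,454 BTU
= 367,454 / 100,000 = 3.675 therm
Cost = 3.675 × $2.15/therm = $7.90 ≈ $8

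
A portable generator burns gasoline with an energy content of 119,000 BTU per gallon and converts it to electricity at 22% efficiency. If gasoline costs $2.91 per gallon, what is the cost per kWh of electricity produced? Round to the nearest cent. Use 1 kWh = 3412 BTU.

Electrical output per gallon = 119,000 BTU × 0.22 / 3412 BTU/kWh = 7.673 kWh
Cost per kWh = $2.91 / 7.673 kWh = $0.379

$0.38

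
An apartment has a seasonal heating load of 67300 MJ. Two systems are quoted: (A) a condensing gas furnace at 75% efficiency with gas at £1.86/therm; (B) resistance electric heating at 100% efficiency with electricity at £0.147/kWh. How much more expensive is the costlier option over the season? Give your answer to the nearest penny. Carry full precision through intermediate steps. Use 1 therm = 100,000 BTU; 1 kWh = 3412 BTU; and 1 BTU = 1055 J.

£1166.31

Heat load = 67300 MJ = 67,300,000,000 J / 1055 = 63,791,469 BTU
Gas: input = 63,791,469 / 0.75 = 85,055,292 BTU = 850.6 therm → 850.6 × £1.86 = £1,582.03
Electric: 63,791,469 BTU / 3412 = 18,700 kWh → × £0.147 = £2,748.34
Difference = |£1,582.03 − £2,748.34| = £1,166.31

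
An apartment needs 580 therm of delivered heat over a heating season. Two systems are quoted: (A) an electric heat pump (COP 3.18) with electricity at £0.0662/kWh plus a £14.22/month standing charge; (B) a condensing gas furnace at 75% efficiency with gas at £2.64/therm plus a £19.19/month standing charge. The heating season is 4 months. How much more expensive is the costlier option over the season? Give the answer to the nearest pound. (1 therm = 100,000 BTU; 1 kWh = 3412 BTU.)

£1708

Heat load = 580 therm × 100,000 = 58,000,000 BTU
Gas: input = 58,000,000 / 0.75 = 77,333,333 BTU = 773.3 therm → 773.3 × £2.64 = £2,041.60; + 4 × £19.19 standing = £2,118.36
Heat pump: 58,000,000 BTU / 3412 = 17,000 kWh heat; / 3.18 = 5,346 kWh in → × £0.0662 = £353.87; + 4 × £14.22 standing = £410.75
Difference = |£2,118.36 − £410.75| = £1,707.61 ≈ £1708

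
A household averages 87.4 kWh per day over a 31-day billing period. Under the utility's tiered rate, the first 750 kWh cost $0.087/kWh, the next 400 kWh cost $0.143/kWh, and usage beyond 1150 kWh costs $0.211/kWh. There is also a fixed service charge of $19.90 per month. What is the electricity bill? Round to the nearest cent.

Usage = 87.4 kWh/day × 31 days = 2709.4 kWh
First 750 kWh × $0.087 = $65.25
Next 400 kWh × $0.143 = $57.20
Remaining 1559.4 kWh × $0.211 = $329.03
Energy charge = $451.48; + service $19.90 = $471.38

$471.38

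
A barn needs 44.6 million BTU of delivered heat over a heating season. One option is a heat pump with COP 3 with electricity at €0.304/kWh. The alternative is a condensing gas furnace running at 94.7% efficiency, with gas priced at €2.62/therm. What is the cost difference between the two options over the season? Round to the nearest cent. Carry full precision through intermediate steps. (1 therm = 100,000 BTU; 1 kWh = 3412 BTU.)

Heat load = 44.6 × 10⁶ BTU = 44,600,000 BTU
Gas: input = 44,600,000 / 0.947 = 47,096,093 BTU = 471 therm → 471 × €2.62 = €1,233.92
Heat pump: 44,600,000 BTU / 3412 = 13,070 kWh heat; / 3 = 4,357 kWh in → × €0.304 = €1,324.58
Difference = |€1,233.92 − €1,324.58| = €90.66

€90.66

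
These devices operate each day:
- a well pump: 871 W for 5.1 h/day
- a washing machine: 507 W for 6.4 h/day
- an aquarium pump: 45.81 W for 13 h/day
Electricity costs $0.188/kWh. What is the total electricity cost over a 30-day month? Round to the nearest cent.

$46.71

well pump: 871 W × 5.1 h × 30 d = 133,263 Wh = 133.3 kWh
washing machine: 507 W × 6.4 h × 30 d = 97,344 Wh = 97.34 kWh
aquarium pump: 45.81 W × 13 h × 30 d = 17,866 Wh = 17.87 kWh
Total energy = 133.3 + 97.34 + 17.87 = 248.5 kWh
Cost = 248.5 kWh × $0.188 = $46.71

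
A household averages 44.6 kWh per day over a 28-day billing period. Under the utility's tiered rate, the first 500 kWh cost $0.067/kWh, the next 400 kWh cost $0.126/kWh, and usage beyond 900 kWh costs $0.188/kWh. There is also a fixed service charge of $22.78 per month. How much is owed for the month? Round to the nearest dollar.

$172

Usage = 44.6 kWh/day × 28 days = 1248.8 kWh
First 500 kWh × $0.067 = $33.50
Next 400 kWh × $0.126 = $50.40
Remaining 348.8 kWh × $0.188 = $65.57
Energy charge = $149.47; + service $22.78 = $172.25 ≈ $172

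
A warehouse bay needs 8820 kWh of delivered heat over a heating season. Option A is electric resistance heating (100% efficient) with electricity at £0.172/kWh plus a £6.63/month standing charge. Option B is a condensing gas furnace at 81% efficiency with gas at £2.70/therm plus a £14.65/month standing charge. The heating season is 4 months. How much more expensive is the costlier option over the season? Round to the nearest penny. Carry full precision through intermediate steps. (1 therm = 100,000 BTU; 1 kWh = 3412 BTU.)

£481.83

Heat load = 8820 kWh × 3412 = 30,093,840 BTU
Gas: input = 30,093,840 / 0.81 = 37,152,889 BTU = 371.5 therm → 371.5 × £2.70 = £1,003.13; + 4 × £14.65 standing = £1,061.73
Electric: 30,093,840 BTU / 3412 = 8,820 kWh → × £0.172 = £1,517.04; + 4 × £6.63 standing = £1,543.56
Difference = |£1,061.73 − £1,543.56| = £481.83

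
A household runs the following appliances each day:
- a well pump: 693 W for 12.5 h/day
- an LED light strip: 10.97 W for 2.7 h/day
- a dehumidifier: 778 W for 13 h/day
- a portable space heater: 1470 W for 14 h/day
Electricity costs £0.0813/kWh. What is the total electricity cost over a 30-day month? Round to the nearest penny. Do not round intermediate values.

£96.06

well pump: 693 W × 12.5 h × 30 d = 259,875 Wh = 259.9 kWh
LED light strip: 10.97 W × 2.7 h × 30 d = 889 Wh = 0.8886 kWh
dehumidifier: 778 W × 13 h × 30 d = 303,420 Wh = 303.4 kWh
portable space heater: 1470 W × 14 h × 30 d = 617,400 Wh = 617.4 kWh
Total energy = 259.9 + 0.8886 + 303.4 + 617.4 = 1,182 kWh
Cost = 1,182 kWh × £0.0813 = £96.06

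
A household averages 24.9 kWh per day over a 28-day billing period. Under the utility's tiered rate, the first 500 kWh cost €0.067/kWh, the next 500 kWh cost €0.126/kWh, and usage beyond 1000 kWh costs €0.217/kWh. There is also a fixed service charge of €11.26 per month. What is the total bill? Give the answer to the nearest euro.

€70

Usage = 24.9 kWh/day × 28 days = 697.2 kWh
First 500 kWh × €0.067 = €33.50
Next 197.2 kWh × €0.126 = €24.85
Remaining tier: 0 kWh (not reached)
Energy charge = €58.35; + service €11.26 = €69.61 ≈ €70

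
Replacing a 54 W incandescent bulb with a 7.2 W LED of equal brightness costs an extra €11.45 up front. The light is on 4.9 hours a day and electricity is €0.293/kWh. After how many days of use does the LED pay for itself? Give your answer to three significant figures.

Power saved = 54 − 7.2 = 46.8 W
Daily energy saved = 46.8 W × 4.9 h = 229.3 Wh = 0.22932 kWh
Daily savings = 0.22932 × €0.293 = €0.0672
Payback = €11.45 / €0.0672 per day = 170.4 days

170 days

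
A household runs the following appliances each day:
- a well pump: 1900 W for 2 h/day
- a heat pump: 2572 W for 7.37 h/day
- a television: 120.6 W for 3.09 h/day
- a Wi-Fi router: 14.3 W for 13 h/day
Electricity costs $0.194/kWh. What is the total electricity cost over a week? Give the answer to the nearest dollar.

well pump: 1900 W × 2 h × 7 d = 26,600 Wh = 26.6 kWh
heat pump: 2572 W × 7.37 h × 7 d = 132,689 Wh = 132.7 kWh
television: 120.6 W × 3.09 h × 7 d = 2,609 Wh = 2.609 kWh
Wi-Fi router: 14.3 W × 13 h × 7 d = 1,301 Wh = 1.301 kWh
Total energy = 26.6 + 132.7 + 2.609 + 1.301 = 163.2 kWh
Cost = 163.2 kWh × $0.194 = $31.66 ≈ $32

$32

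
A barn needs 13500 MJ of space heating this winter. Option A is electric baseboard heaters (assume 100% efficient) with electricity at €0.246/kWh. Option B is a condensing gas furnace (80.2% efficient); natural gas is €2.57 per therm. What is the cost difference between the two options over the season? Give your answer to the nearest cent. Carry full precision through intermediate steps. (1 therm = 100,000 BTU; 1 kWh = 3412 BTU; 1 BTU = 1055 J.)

Heat load = 13500 MJ = 13,500,000,000 J / 1055 = 12,796,209 BTU
Gas: input = 12,796,209 / 0.802 = 15,955,372 BTU = 159.6 therm → 159.6 × €2.57 = €410.05
Electric: 12,796,209 BTU / 3412 = 3,750 kWh → × €0.246 = €922.59
Difference = |€410.05 − €922.59| = €512.53

€512.53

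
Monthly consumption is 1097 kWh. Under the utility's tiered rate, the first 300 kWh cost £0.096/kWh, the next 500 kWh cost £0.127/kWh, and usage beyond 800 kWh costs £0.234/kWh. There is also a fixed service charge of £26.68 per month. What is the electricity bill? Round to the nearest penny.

£188.48

First 300 kWh × £0.096 = £28.80
Next 500 kWh × £0.127 = £63.50
Remaining 297 kWh × £0.234 = £69.50
Energy charge = £161.80; + service £26.68 = £188.48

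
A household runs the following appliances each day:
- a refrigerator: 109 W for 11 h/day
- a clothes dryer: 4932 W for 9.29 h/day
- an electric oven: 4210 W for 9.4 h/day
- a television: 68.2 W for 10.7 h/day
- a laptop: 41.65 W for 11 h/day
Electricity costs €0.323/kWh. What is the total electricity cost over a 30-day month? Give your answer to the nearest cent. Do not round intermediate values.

€850.58

refrigerator: 109 W × 11 h × 30 d = 35,970 Wh = 35.97 kWh
clothes dryer: 4932 W × 9.29 h × 30 d = 1,374,548 Wh = 1,375 kWh
electric oven: 4210 W × 9.4 h × 30 d = 1,187,220 Wh = 1,187 kWh
television: 68.2 W × 10.7 h × 30 d = 21,892 Wh = 21.89 kWh
laptop: 41.65 W × 11 h × 30 d = 13,744 Wh = 13.74 kWh
Total energy = 35.97 + 1,375 + 1,187 + 21.89 + 13.74 = 2,633 kWh
Cost = 2,633 kWh × €0.323 = €850.58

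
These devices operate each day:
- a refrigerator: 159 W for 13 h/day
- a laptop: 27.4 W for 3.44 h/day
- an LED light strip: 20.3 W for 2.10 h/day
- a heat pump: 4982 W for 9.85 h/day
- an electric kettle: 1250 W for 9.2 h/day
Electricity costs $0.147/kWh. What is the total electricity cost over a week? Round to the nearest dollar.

$65

refrigerator: 159 W × 13 h × 7 d = 14,469 Wh = 14.47 kWh
laptop: 27.4 W × 3.44 h × 7 d = 660 Wh = 0.6598 kWh
LED light strip: 20.3 W × 2.10 h × 7 d = 298 Wh = 0.2984 kWh
heat pump: 4982 W × 9.85 h × 7 d = 343,509 Wh = 343.5 kWh
electric kettle: 1250 W × 9.2 h × 7 d = 80,500 Wh = 80.5 kWh
Total energy = 14.47 + 0.6598 + 0.2984 + 343.5 + 80.5 = 439.4 kWh
Cost = 439.4 kWh × $0.147 = $64.60 ≈ $65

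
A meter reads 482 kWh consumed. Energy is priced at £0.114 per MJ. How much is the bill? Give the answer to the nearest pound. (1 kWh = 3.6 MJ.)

482 kWh × (3.6 MJ/kWh) = 1,735 MJ
Cost = 1,735 MJ × £0.114/MJ = £197.81 ≈ £198

£198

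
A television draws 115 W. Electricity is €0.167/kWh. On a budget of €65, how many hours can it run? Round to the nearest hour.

Energy budget = €65 / €0.167 per kWh = 389.2 kWh = 389,222 Wh
Runtime = 389,222 Wh / 115 W = 3,385 h

3385 h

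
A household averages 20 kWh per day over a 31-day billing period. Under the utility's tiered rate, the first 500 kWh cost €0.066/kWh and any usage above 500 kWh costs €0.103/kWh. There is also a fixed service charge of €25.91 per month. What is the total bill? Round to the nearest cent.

Usage = 20 kWh/day × 31 days = 620 kWh
First 500 kWh × €0.066 = €33.00
Remaining 120 kWh × €0.103 = €12.36
Energy charge = €45.36; + service €25.91 = €71.27

€71.27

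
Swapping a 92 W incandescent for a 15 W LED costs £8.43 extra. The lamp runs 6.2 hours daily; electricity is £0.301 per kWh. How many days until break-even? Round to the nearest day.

Power saved = 92 − 15 = 77 W
Daily energy saved = 77 W × 6.2 h = 477.4 Wh = 0.4774 kWh
Daily savings = 0.4774 × £0.301 = £0.1437
Payback = £8.43 / £0.1437 per day = 58.66 days

59 days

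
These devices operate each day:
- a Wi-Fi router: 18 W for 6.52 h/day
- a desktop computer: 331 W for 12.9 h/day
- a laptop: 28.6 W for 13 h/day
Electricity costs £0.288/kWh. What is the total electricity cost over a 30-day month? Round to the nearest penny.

Wi-Fi router: 18 W × 6.52 h × 30 d = 3,521 Wh = 3.521 kWh
desktop computer: 331 W × 12.9 h × 30 d = 128,097 Wh = 128.1 kWh
laptop: 28.6 W × 13 h × 30 d = 11,154 Wh = 11.15 kWh
Total energy = 3.521 + 128.1 + 11.15 = 142.8 kWh
Cost = 142.8 kWh × £0.288 = £41.12

£41.12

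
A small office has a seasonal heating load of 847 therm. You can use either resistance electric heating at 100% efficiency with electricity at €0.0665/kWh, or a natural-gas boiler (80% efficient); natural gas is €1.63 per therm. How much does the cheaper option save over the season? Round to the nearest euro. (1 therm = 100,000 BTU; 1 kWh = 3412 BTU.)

€75

Heat load = 847 therm × 100,000 = 84,700,000 BTU
Gas: input = 84,700,000 / 0.80 = 105,875,000 BTU = 1,059 therm → 1,059 × €1.63 = €1,725.76
Electric: 84,700,000 BTU / 3412 = 24,820 kWh → × €0.0665 = €1,650.81
Difference = |€1,725.76 − €1,650.81| = €74.96 ≈ €75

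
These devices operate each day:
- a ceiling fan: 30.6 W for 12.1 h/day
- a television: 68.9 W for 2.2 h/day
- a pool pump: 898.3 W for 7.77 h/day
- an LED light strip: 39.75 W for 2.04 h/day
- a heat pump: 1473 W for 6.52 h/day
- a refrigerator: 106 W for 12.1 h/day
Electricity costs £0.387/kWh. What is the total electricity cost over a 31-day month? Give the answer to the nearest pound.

ceiling fan: 30.6 W × 12.1 h × 31 d = 11,478 Wh = 11.48 kWh
television: 68.9 W × 2.2 h × 31 d = 4,699 Wh = 4.699 kWh
pool pump: 898.3 W × 7.77 h × 31 d = 216,374 Wh = 216.4 kWh
LED light strip: 39.75 W × 2.04 h × 31 d = 2,514 Wh = 2.514 kWh
heat pump: 1473 W × 6.52 h × 31 d = 297,723 Wh = 297.7 kWh
refrigerator: 106 W × 12.1 h × 31 d = 39,761 Wh = 39.76 kWh
Total energy = 11.48 + 4.699 + 216.4 + 2.514 + 297.7 + 39.76 = 572.5 kWh
Cost = 572.5 kWh × £0.387 = £221.58 ≈ £222

£222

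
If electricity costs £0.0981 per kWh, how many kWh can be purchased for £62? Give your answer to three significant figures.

£62 / £0.0981 per kWh = 632 kWh

632 kWh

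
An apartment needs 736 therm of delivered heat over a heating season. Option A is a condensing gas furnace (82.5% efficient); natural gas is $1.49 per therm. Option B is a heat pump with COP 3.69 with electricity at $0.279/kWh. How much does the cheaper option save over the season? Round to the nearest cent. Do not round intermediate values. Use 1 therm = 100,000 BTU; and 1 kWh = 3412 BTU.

$301.71

Heat load = 736 therm × 100,000 = 73,600,000 BTU
Gas: input = 73,600,000 / 0.825 = 89,212,121 BTU = 892.1 therm → 892.1 × $1.49 = $1,329.26
Heat pump: 73,600,000 BTU / 3412 = 21,570 kWh heat; / 3.69 = 5,846 kWh in → × $0.279 = $1,630.97
Difference = |$1,329.26 − $1,630.97| = $301.71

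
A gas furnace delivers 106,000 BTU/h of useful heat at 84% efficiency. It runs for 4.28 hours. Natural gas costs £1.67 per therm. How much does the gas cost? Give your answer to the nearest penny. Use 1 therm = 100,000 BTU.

£9.02

Heat delivered = 106,000 BTU/h × 4.28 h = 453,680 BTU
Gas input = 453,680 / 0.84 = 540,095 BTU
= 540,095 / 100,000 = 5.401 therm
Cost = 5.401 × £1.67/therm = £9.02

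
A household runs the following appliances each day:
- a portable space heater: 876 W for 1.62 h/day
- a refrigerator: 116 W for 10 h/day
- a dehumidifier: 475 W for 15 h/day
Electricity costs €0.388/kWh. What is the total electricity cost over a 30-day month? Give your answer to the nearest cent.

portable space heater: 876 W × 1.62 h × 30 d = 42,574 Wh = 42.57 kWh
refrigerator: 116 W × 10 h × 30 d = 34,800 Wh = 34.8 kWh
dehumidifier: 475 W × 15 h × 30 d = 213,750 Wh = 213.8 kWh
Total energy = 42.57 + 34.8 + 213.8 = 291.1 kWh
Cost = 291.1 kWh × €0.388 = €112.96

€112.96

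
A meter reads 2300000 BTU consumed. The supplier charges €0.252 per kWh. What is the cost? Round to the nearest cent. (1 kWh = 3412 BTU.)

€169.87

2300000 BTU × (0.00029308 kWh/BTU) = 674.1 kWh
Cost = 674.1 kWh × €0.252/kWh = €169.87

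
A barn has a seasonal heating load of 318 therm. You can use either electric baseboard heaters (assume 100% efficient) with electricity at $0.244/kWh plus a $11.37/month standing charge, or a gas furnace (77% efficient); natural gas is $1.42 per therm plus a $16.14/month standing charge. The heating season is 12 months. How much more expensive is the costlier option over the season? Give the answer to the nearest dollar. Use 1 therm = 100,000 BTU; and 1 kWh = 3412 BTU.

$1630

Heat load = 318 therm × 100,000 = 31,800,000 BTU
Gas: input = 31,800,000 / 0.77 = 41,298,701 BTU = 413 therm → 413 × $1.42 = $586.44; + 12 × $16.14 standing = $780.12
Electric: 31,800,000 BTU / 3412 = 9,320 kWh → × $0.244 = $2,274.09; + 12 × $11.37 standing = $2,410.53
Difference = |$780.12 − $2,410.53| = $1,630.41 ≈ $1630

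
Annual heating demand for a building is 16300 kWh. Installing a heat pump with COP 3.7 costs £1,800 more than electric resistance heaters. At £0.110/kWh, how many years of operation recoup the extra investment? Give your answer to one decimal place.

1.4 years

Resistance: 16300 kWh × £0.110 = £1,793.00/yr
Heat pump: 16300 / 3.7 = 4405 kWh in → × £0.110 = £484.59/yr
Annual savings = £1,308.41
Payback = £1,800 / £1,308.41 = 1.38 years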